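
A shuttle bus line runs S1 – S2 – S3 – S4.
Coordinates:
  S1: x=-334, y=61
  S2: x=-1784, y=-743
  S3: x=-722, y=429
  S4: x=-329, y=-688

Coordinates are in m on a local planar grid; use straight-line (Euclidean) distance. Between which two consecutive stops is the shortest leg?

S3–S4

Leg distances:
S1→S2: 1658.0 m
S2→S3: 1581.6 m
S3→S4: 1184.1 m
The shortest leg is S3–S4 at 1184.1 m.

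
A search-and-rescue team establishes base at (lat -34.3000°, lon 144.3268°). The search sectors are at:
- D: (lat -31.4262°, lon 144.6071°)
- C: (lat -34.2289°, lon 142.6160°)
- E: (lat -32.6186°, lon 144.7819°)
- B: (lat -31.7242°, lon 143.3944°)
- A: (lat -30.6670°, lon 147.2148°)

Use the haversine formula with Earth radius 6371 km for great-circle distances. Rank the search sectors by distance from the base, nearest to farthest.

C, E, B, D, A

Distance from the base at (lat -34.3000°, lon 144.3268°) to each:
C (lat -34.2289°, lon 142.6160°): 157.4 km
E (lat -32.6186°, lon 144.7819°): 191.7 km
B (lat -31.7242°, lon 143.3944°): 299.3 km
D (lat -31.4262°, lon 144.6071°): 320.6 km
A (lat -30.6670°, lon 147.2148°): 486.3 km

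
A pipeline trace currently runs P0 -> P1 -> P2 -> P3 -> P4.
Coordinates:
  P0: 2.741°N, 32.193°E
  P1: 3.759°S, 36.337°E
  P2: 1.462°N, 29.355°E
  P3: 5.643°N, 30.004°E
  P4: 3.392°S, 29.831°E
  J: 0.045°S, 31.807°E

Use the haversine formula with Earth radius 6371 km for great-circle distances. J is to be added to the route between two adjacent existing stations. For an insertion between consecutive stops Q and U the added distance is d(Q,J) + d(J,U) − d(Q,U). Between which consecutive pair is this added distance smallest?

between P1 and P2

Added distance for inserting J between each consecutive pair:
P0–P1: 106.8 km
P1–P2: 2.0 km
P2–P3: 512.9 km
P3–P4: 90.7 km
Smallest added distance is 2.0 km, inserting between P1 and P2.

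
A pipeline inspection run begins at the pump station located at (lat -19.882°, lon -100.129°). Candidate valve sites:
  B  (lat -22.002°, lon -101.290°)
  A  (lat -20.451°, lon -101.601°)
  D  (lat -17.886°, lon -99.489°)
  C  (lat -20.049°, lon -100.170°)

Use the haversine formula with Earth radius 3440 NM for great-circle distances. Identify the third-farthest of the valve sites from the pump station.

A

Distances from the pump station ((lat -19.882°, lon -100.129°)):
B: 143.0 NM
D: 125.2 NM
A: 89.7 NM
C: 10.3 NM
The third-farthest is A at 89.7 NM.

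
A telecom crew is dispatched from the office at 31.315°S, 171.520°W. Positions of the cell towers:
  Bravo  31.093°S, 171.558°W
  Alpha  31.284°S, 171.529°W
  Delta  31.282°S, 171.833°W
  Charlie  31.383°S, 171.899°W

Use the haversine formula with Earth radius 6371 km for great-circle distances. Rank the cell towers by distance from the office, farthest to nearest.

Distance from the office at 31.315°S, 171.520°W to each:
Charlie 31.383°S, 171.899°W: 36.8 km
Delta 31.282°S, 171.833°W: 30.0 km
Bravo 31.093°S, 171.558°W: 24.9 km
Alpha 31.284°S, 171.529°W: 3.6 km

Charlie, Delta, Bravo, Alpha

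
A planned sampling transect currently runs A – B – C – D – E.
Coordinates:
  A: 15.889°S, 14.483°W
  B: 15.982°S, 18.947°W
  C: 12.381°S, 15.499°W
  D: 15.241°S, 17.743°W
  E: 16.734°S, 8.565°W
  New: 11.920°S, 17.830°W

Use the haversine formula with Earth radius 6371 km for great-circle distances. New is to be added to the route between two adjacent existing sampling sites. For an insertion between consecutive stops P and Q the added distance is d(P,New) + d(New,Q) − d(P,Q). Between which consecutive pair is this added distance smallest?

between B and C

Added distance for inserting New between each consecutive pair:
A–B: 560.4 km
B–C: 179.7 km
C–D: 228.1 km
D–E: 506.8 km
Smallest added distance is 179.7 km, inserting between B and C.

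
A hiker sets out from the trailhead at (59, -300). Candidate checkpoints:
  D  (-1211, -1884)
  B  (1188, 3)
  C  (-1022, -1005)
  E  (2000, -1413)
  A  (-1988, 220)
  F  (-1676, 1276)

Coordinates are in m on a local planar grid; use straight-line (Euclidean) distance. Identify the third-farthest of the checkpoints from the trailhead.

A

Distance to each, sorted:
F: 2343.9 m
E: 2237.5 m
A: 2112.0 m
D: 2030.3 m
C: 1290.6 m
B: 1169.0 m
The third-farthest is A at 2112.0 m.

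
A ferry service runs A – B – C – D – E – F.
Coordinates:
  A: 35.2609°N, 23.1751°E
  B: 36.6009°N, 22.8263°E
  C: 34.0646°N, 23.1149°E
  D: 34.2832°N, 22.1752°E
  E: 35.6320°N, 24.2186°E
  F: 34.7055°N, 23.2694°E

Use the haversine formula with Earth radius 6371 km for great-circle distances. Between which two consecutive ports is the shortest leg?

Leg distances:
A→B: 152.3 km
B→C: 283.2 km
C→D: 89.8 km
D→E: 239.1 km
E→F: 134.4 km
The shortest leg is C–D at 89.8 km.

C–D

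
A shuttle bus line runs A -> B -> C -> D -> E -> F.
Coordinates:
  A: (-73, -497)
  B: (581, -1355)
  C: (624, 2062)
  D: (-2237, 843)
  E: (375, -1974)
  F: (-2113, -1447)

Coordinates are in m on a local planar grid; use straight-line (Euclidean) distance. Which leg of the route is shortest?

A–B

Leg distances:
A→B: 1078.8 m
B→C: 3417.3 m
C→D: 3109.9 m
D→E: 3841.6 m
E→F: 2543.2 m
The shortest leg is A–B at 1078.8 m.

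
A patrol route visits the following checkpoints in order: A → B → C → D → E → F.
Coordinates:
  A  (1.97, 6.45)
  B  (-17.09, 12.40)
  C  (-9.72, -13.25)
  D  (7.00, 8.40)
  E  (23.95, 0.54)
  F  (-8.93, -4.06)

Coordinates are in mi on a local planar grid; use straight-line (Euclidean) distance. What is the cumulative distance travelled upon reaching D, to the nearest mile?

74 mi

Leg distances:
A→B: 20.0 mi  (cumulative 20.0 mi)
B→C: 26.7 mi  (cumulative 46.7 mi)
C→D: 27.4 mi  (cumulative 74.0 mi)
Cumulative distance at D ≈ 74 mi.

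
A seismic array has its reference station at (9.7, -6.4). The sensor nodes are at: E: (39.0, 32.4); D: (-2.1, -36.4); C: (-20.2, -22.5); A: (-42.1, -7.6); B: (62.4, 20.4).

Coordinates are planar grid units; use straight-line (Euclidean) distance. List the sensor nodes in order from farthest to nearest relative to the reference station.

B, A, E, C, D

Computing each straight-line distance from (9.7, -6.4):
B (62.4, 20.4): 59.1
A (-42.1, -7.6): 51.8
E (39.0, 32.4): 48.6
C (-20.2, -22.5): 34.0
D (-2.1, -36.4): 32.2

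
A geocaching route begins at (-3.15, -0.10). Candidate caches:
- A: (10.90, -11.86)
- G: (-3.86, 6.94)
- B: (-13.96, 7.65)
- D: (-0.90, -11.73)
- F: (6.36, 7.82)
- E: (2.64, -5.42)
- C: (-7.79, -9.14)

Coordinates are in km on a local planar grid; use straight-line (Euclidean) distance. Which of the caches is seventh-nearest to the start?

Distances from the start ((-3.15, -0.10)):
G: 7.1 km
E: 7.9 km
C: 10.2 km
D: 11.8 km
F: 12.4 km
B: 13.3 km
A: 18.3 km
The seventh-nearest is A at 18.3 km.

A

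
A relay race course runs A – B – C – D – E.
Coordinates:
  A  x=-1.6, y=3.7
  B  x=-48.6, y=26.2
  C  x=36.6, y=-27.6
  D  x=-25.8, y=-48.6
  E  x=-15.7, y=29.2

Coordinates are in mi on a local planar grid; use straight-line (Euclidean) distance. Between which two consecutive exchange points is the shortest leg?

Leg distances:
A→B: 52.1 mi
B→C: 100.8 mi
C→D: 65.8 mi
D→E: 78.5 mi
The shortest leg is A–B at 52.1 mi.

A–B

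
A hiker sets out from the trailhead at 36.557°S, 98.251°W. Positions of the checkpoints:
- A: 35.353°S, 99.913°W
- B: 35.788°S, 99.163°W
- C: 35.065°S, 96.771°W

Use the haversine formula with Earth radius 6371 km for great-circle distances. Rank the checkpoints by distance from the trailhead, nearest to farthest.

B, A, C

Distance from the trailhead at 36.557°S, 98.251°W to each:
B 35.788°S, 99.163°W: 118.4 km
A 35.353°S, 99.913°W: 200.7 km
C 35.065°S, 96.771°W: 212.9 km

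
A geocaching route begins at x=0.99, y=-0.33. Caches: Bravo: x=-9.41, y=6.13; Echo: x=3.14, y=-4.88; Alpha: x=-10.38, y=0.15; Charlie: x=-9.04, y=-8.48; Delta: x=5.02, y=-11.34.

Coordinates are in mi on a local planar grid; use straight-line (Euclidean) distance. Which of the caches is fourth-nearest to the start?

Bravo

Distance to each, sorted:
Echo: 5.0 mi
Alpha: 11.4 mi
Delta: 11.7 mi
Bravo: 12.2 mi
Charlie: 12.9 mi
The fourth-nearest is Bravo at 12.2 mi.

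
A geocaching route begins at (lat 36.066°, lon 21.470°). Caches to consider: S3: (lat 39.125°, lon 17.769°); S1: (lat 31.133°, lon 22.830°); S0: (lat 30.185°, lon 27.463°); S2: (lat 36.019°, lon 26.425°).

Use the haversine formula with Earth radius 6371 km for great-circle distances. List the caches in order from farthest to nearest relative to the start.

S0, S1, S3, S2

Distances from the start:
S0 (lat 30.185°, lon 27.463°): 859.3 km
S1 (lat 31.133°, lon 22.830°): 562.8 km
S3 (lat 39.125°, lon 17.769°): 471.1 km
S2 (lat 36.019°, lon 26.425°): 445.5 km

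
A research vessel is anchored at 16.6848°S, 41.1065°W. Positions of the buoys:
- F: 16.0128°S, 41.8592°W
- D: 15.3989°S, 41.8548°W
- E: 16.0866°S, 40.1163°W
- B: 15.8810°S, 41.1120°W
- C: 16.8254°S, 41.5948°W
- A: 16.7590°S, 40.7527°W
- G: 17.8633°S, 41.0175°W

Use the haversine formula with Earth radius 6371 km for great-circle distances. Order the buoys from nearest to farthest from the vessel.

A, C, B, F, E, G, D

Distances from the vessel:
A 16.7590°S, 40.7527°W: 38.6 km
C 16.8254°S, 41.5948°W: 54.3 km
B 15.8810°S, 41.1120°W: 89.4 km
F 16.0128°S, 41.8592°W: 109.7 km
E 16.0866°S, 40.1163°W: 124.8 km
G 17.8633°S, 41.0175°W: 131.4 km
D 15.3989°S, 41.8548°W: 163.8 km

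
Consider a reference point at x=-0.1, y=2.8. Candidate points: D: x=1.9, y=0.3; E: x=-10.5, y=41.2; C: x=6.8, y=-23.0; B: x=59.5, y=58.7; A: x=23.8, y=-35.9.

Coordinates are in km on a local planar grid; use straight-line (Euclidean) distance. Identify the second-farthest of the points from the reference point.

Distances from the reference point (x=-0.1, y=2.8):
B: 81.7 km
A: 45.5 km
E: 39.8 km
C: 26.7 km
D: 3.2 km
The second-farthest is A at 45.5 km.

A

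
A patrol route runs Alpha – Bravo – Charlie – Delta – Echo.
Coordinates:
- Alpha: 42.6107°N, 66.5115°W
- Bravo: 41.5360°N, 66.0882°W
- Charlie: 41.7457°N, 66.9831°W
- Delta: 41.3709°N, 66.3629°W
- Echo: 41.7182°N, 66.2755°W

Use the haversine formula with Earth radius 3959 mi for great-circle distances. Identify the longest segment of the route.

Leg distances:
Alpha→Bravo: 77.4 mi
Bravo→Charlie: 48.4 mi
Charlie→Delta: 41.2 mi
Delta→Echo: 24.4 mi
The longest leg is Alpha–Bravo at 77.4 mi.

Alpha–Bravo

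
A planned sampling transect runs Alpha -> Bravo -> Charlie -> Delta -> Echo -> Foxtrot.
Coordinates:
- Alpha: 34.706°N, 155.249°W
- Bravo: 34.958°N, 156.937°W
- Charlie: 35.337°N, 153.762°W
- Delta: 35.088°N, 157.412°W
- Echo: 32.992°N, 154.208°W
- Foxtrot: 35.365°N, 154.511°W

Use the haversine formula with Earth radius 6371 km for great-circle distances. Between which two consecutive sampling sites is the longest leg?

Delta–Echo

Leg distances:
Alpha→Bravo: 156.6 km
Bravo→Charlie: 291.7 km
Charlie→Delta: 332.7 km
Delta→Echo: 376.1 km
Echo→Foxtrot: 265.3 km
The longest leg is Delta–Echo at 376.1 km.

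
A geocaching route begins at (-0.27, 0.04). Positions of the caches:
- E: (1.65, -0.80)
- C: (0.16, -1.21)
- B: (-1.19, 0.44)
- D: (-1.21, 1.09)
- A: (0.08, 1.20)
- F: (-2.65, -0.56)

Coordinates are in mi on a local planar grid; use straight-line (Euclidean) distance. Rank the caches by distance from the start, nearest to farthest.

B, A, C, D, E, F

Distances from the start:
B (-1.19, 0.44): 1.0 mi
A (0.08, 1.20): 1.2 mi
C (0.16, -1.21): 1.3 mi
D (-1.21, 1.09): 1.4 mi
E (1.65, -0.80): 2.1 mi
F (-2.65, -0.56): 2.5 mi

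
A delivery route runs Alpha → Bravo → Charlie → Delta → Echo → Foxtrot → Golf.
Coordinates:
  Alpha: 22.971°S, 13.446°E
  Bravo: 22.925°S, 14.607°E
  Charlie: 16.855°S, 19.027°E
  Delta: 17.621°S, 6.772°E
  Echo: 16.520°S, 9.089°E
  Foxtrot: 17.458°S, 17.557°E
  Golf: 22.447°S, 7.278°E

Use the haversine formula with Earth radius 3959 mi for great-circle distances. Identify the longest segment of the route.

Leg distances:
Alpha→Bravo: 73.9 mi
Bravo→Charlie: 508.2 mi
Charlie→Delta: 810.3 mi
Delta→Echo: 170.9 mi
Echo→Foxtrot: 563.3 mi
Foxtrot→Golf: 751.0 mi
The longest leg is Charlie–Delta at 810.3 mi.

Charlie–Delta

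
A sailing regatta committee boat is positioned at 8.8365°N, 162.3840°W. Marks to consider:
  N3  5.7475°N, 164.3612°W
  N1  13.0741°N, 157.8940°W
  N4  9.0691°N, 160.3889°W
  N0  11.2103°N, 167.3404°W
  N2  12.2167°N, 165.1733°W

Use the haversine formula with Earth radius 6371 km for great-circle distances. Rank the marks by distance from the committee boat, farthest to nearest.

N1, N0, N2, N3, N4

Distance from the committee boat at 8.8365°N, 162.3840°W to each:
N1 13.0741°N, 157.8940°W: 679.8 km
N0 11.2103°N, 167.3404°W: 603.5 km
N2 12.2167°N, 165.1733°W: 484.0 km
N3 5.7475°N, 164.3612°W: 406.8 km
N4 9.0691°N, 160.3889°W: 220.7 km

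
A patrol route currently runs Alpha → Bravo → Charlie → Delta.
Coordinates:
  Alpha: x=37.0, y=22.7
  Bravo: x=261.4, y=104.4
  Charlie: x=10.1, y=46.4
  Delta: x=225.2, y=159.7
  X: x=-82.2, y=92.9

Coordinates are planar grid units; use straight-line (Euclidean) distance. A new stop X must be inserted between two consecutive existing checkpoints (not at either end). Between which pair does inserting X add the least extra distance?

Added distance for inserting X between each consecutive pair:
Alpha–Bravo: 243.3
Bravo–Charlie: 189.2
Charlie–Delta: 174.8
Smallest added distance is 174.8, inserting between Charlie and Delta.

between Charlie and Delta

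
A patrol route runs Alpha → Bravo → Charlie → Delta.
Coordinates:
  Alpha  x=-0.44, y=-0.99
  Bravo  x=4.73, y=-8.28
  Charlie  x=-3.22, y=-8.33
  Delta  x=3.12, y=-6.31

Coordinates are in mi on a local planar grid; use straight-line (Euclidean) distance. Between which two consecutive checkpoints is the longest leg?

Leg distances:
Alpha→Bravo: 8.9 mi
Bravo→Charlie: 8.0 mi
Charlie→Delta: 6.7 mi
The longest leg is Alpha–Bravo at 8.9 mi.

Alpha–Bravo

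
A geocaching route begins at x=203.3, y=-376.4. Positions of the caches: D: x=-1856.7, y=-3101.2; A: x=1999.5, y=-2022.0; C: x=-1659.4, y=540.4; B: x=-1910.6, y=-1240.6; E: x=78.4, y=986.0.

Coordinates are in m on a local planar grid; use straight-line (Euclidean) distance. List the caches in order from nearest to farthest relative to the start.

Computing each straight-line distance from x=203.3, y=-376.4:
E x=78.4, y=986.0: 1368.1 m
C x=-1659.4, y=540.4: 2076.1 m
B x=-1910.6, y=-1240.6: 2283.7 m
A x=1999.5, y=-2022.0: 2436.0 m
D x=-1856.7, y=-3101.2: 3415.9 m

E, C, B, A, D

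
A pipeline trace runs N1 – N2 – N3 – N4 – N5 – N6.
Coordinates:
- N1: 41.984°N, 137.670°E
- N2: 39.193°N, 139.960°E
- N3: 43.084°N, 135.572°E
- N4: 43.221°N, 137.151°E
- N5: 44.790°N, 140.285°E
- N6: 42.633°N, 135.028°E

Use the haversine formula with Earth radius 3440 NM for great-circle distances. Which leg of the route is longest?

N2–N3

Leg distances:
N1→N2: 197.4 NM
N2→N3: 306.4 NM
N3→N4: 69.6 NM
N4→N5: 164.9 NM
N5→N6: 262.3 NM
The longest leg is N2–N3 at 306.4 NM.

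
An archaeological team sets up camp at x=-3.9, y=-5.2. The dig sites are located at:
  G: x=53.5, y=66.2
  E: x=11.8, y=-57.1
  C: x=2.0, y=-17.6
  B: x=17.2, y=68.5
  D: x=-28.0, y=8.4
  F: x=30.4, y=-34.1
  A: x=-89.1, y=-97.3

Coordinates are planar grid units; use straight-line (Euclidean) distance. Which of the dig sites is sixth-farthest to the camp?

Distances from the camp (x=-3.9, y=-5.2):
A: 125.5
G: 91.6
B: 76.7
E: 54.2
F: 44.9
D: 27.7
C: 13.7
The sixth-farthest is D at 27.7.

D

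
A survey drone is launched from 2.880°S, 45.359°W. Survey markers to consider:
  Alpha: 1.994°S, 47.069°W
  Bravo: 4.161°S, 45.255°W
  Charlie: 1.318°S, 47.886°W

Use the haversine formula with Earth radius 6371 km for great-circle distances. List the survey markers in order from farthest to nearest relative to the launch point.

Charlie, Alpha, Bravo

Distance from the launch point at 2.880°S, 45.359°W to each:
Charlie 1.318°S, 47.886°W: 330.2 km
Alpha 1.994°S, 47.069°W: 214.0 km
Bravo 4.161°S, 45.255°W: 142.9 km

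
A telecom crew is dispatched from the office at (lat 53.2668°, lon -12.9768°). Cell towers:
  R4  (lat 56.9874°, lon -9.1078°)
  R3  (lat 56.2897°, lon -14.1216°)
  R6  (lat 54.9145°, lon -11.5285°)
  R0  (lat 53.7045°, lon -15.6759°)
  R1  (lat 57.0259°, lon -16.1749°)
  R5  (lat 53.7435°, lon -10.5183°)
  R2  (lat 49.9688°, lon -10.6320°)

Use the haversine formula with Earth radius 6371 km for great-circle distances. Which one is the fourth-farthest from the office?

Distance to each, sorted:
R4: 481.1 km
R1: 464.7 km
R2: 400.8 km
R3: 344.0 km
R6: 206.1 km
R0: 185.1 km
R5: 171.0 km
The fourth-farthest is R3 at 344.0 km.

R3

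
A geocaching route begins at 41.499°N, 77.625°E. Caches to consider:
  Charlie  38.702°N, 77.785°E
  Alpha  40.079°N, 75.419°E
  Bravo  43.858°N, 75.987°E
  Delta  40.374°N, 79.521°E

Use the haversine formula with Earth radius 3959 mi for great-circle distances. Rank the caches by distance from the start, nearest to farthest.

Delta, Alpha, Bravo, Charlie

Distance from the start at 41.499°N, 77.625°E to each:
Delta 40.374°N, 79.521°E: 125.8 mi
Alpha 40.079°N, 75.419°E: 151.5 mi
Bravo 43.858°N, 75.987°E: 183.0 mi
Charlie 38.702°N, 77.785°E: 193.5 mi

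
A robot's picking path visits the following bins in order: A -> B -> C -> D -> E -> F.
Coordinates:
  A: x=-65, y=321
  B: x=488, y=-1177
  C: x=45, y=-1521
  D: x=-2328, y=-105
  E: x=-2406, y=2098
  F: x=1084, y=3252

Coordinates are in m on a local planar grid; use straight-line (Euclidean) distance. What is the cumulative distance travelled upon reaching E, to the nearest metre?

Leg distances:
A→B: 1596.8 m  (cumulative 1596.8 m)
B→C: 560.9 m  (cumulative 2157.7 m)
C→D: 2763.4 m  (cumulative 4921.1 m)
D→E: 2204.4 m  (cumulative 7125.4 m)
Cumulative distance at E ≈ 7125 m.

7125 m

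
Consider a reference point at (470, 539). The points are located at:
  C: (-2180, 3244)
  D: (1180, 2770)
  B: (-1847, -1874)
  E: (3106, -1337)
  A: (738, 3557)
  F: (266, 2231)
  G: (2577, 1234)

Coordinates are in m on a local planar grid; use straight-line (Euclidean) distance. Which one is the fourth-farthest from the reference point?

A

Distance to each, sorted:
C: 3786.8 m
B: 3345.3 m
E: 3235.4 m
A: 3029.9 m
D: 2341.3 m
G: 2218.7 m
F: 1704.3 m
The fourth-farthest is A at 3029.9 m.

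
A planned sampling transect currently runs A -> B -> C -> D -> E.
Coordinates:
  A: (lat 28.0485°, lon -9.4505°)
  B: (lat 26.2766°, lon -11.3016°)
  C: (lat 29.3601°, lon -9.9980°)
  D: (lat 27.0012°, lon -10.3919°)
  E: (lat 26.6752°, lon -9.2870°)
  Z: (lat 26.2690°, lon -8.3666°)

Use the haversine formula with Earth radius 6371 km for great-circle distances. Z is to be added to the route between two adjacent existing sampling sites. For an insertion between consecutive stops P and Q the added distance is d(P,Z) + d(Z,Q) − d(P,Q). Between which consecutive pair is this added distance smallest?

between D and E

Added distance for inserting Z between each consecutive pair:
A–B: 248.7 km
B–C: 305.9 km
C–D: 331.3 km
D–E: 203.8 km
Smallest added distance is 203.8 km, inserting between D and E.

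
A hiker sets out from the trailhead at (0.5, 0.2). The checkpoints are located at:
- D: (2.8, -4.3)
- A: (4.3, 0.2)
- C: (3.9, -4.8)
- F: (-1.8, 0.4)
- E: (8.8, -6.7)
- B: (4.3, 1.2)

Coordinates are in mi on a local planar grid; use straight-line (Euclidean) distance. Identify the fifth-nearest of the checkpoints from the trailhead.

Distances from the trailhead ((0.5, 0.2)):
F: 2.3 mi
A: 3.8 mi
B: 3.9 mi
D: 5.1 mi
C: 6.0 mi
E: 10.8 mi
The fifth-nearest is C at 6.0 mi.

C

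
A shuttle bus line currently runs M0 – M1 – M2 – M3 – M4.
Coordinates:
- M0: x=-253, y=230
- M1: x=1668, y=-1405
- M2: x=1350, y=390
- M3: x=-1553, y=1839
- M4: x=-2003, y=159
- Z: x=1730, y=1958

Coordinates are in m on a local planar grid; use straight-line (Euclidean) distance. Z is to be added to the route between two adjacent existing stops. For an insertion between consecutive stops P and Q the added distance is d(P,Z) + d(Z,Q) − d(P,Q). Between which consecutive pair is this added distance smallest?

Added distance for inserting Z between each consecutive pair:
M0–M1: 3471.2 m
M1–M2: 3154.0 m
M2–M3: 1654.0 m
M3–M4: 5689.8 m
Smallest added distance is 1654.0 m, inserting between M2 and M3.

between M2 and M3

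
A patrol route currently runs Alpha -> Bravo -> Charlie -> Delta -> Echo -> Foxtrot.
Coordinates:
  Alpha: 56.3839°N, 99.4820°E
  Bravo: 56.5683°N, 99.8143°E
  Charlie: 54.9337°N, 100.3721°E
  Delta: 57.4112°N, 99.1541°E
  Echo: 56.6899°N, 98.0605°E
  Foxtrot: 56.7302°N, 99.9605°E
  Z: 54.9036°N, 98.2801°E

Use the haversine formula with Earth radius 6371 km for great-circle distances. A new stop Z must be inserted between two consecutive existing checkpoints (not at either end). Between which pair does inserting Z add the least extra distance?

Added distance for inserting Z between each consecutive pair:
Alpha–Bravo: 360.7 km
Bravo–Charlie: 157.2 km
Charlie–Delta: 132.2 km
Delta–Echo: 379.2 km
Echo–Foxtrot: 311.7 km
Smallest added distance is 132.2 km, inserting between Charlie and Delta.

between Charlie and Delta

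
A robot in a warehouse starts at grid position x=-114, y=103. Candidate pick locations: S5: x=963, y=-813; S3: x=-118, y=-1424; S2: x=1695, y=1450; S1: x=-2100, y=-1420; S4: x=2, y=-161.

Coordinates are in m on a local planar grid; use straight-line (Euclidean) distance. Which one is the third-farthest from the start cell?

Distances from the start cell (x=-114, y=103):
S1: 2502.7 m
S2: 2255.4 m
S3: 1527.0 m
S5: 1413.9 m
S4: 288.4 m
The third-farthest is S3 at 1527.0 m.

S3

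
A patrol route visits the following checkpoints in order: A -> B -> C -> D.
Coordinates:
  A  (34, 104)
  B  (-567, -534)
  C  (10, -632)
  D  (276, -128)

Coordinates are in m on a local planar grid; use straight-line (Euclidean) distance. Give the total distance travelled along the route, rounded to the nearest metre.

2032 m

Leg distances:
A→B: 876.5 m  (cumulative 876.5 m)
B→C: 585.3 m  (cumulative 1461.8 m)
C→D: 569.9 m  (cumulative 2031.6 m)
Total route length ≈ 2032 m.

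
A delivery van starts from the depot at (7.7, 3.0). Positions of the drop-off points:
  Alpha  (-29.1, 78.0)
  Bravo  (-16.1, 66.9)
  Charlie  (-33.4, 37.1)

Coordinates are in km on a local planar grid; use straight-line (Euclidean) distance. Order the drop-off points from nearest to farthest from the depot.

Charlie, Bravo, Alpha

Computing each straight-line distance from (7.7, 3.0):
Charlie (-33.4, 37.1): 53.4 km
Bravo (-16.1, 66.9): 68.2 km
Alpha (-29.1, 78.0): 83.5 km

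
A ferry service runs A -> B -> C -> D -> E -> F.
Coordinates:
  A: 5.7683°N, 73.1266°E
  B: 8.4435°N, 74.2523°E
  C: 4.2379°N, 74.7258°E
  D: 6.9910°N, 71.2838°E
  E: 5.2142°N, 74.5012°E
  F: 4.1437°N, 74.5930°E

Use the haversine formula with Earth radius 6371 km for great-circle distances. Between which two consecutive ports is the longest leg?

C–D

Leg distances:
A→B: 322.4 km
B→C: 470.6 km
C→D: 488.6 km
D→E: 406.9 km
E→F: 119.5 km
The longest leg is C–D at 488.6 km.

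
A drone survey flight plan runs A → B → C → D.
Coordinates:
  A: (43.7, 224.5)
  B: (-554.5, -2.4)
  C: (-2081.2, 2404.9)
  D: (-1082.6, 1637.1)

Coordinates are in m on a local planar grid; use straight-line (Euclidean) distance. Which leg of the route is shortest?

Leg distances:
A→B: 639.8 m
B→C: 2850.6 m
C→D: 1259.7 m
The shortest leg is A–B at 639.8 m.

A–B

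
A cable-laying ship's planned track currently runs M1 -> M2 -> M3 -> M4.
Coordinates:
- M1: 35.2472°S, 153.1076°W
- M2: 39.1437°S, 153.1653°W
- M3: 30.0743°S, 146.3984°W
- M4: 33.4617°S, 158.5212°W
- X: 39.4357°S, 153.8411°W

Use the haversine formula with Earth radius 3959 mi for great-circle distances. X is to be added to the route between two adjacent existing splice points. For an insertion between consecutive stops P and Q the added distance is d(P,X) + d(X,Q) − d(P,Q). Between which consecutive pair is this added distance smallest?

between M1 and M2

Added distance for inserting X between each consecutive pair:
M1–M2: 64.3 mi
M2–M3: 78.5 mi
M3–M4: 510.6 mi
Smallest added distance is 64.3 mi, inserting between M1 and M2.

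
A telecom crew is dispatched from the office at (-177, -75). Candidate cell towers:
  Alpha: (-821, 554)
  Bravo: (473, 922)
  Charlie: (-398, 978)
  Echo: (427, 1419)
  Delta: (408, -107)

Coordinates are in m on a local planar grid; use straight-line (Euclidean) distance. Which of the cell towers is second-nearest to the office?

Distance to each, sorted:
Delta: 585.9 m
Alpha: 900.2 m
Charlie: 1075.9 m
Bravo: 1190.2 m
Echo: 1611.5 m
The second-nearest is Alpha at 900.2 m.

Alpha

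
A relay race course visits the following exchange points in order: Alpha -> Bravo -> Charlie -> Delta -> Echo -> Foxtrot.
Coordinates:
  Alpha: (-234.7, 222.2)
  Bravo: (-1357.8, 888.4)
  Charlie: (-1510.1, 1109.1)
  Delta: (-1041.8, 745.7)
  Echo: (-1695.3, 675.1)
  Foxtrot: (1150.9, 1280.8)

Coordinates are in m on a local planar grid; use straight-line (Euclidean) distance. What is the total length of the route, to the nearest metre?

5734 m

Leg distances:
Alpha→Bravo: 1305.8 m  (cumulative 1305.8 m)
Bravo→Charlie: 268.1 m  (cumulative 1574.0 m)
Charlie→Delta: 592.8 m  (cumulative 2166.7 m)
Delta→Echo: 657.3 m  (cumulative 2824.0 m)
Echo→Foxtrot: 2909.9 m  (cumulative 5734.0 m)
Total route length ≈ 5734 m.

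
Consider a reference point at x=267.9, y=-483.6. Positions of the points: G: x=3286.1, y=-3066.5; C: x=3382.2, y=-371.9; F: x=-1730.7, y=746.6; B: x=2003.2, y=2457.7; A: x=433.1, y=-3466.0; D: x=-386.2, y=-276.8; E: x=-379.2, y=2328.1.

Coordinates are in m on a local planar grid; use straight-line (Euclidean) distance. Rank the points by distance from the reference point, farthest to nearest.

Distances from the reference point:
G x=3286.1, y=-3066.5: 3972.5 m
B x=2003.2, y=2457.7: 3415.0 m
C x=3382.2, y=-371.9: 3116.3 m
A x=433.1, y=-3466.0: 2987.0 m
E x=-379.2, y=2328.1: 2885.2 m
F x=-1730.7, y=746.6: 2346.9 m
D x=-386.2, y=-276.8: 686.0 m

G, B, C, A, E, F, D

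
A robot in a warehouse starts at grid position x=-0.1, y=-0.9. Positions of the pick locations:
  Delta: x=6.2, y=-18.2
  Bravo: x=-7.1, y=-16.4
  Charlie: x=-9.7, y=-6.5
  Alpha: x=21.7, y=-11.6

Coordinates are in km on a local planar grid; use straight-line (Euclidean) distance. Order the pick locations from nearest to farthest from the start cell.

Distance from the start cell at x=-0.1, y=-0.9 to each:
Charlie x=-9.7, y=-6.5: 11.1 km
Bravo x=-7.1, y=-16.4: 17.0 km
Delta x=6.2, y=-18.2: 18.4 km
Alpha x=21.7, y=-11.6: 24.3 km

Charlie, Bravo, Delta, Alpha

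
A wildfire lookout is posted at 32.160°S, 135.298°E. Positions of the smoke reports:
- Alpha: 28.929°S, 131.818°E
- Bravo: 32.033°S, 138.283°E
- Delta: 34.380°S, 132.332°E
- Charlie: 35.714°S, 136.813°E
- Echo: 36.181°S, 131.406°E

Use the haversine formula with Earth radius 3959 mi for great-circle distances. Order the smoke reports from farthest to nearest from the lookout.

Distances from the lookout:
Echo 36.181°S, 131.406°E: 355.9 mi
Alpha 28.929°S, 131.818°E: 304.5 mi
Charlie 35.714°S, 136.813°E: 260.5 mi
Delta 34.380°S, 132.332°E: 230.0 mi
Bravo 32.033°S, 138.283°E: 174.9 mi

Echo, Alpha, Charlie, Delta, Bravo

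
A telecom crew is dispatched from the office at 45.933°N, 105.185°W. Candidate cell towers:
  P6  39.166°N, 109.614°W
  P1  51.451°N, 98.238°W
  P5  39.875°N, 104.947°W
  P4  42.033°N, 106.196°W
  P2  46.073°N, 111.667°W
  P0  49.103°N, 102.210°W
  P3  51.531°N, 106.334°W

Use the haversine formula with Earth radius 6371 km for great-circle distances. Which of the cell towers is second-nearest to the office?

P4

Distance to each, sorted:
P0: 417.2 km
P4: 441.1 km
P2: 500.8 km
P3: 628.1 km
P5: 673.9 km
P1: 797.1 km
P6: 835.0 km
The second-nearest is P4 at 441.1 km.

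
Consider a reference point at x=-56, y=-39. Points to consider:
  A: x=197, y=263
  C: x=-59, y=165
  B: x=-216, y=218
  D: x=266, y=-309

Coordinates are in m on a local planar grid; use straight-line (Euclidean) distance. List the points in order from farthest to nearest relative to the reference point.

D, A, B, C

Computing each straight-line distance from x=-56, y=-39:
D x=266, y=-309: 420.2 m
A x=197, y=263: 394.0 m
B x=-216, y=218: 302.7 m
C x=-59, y=165: 204.0 m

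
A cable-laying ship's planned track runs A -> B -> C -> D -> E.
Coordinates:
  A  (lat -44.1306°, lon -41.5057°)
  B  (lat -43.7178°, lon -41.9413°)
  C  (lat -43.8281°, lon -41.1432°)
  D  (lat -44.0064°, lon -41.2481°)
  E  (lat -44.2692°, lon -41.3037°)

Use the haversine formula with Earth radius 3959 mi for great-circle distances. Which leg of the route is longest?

Leg distances:
A→B: 35.8 mi
B→C: 40.5 mi
C→D: 13.4 mi
D→E: 18.4 mi
The longest leg is B–C at 40.5 mi.

B–C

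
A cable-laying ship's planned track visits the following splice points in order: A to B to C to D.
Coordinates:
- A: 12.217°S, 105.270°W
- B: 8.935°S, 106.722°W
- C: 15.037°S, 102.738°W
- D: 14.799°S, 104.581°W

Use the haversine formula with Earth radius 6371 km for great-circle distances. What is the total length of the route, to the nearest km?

Leg distances:
A→B: 398.0 km  (cumulative 398.0 km)
B→C: 805.0 km  (cumulative 1202.9 km)
C→D: 199.8 km  (cumulative 1402.7 km)
Total route length ≈ 1403 km.

1403 km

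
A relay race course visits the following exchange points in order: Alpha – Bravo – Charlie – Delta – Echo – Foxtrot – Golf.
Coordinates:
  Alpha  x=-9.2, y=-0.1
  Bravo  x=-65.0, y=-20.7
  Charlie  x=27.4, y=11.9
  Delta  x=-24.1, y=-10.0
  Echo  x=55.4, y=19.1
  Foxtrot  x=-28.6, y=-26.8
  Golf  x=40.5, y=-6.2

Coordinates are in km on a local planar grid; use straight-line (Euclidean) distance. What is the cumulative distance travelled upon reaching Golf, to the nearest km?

Leg distances:
Alpha→Bravo: 59.5 km  (cumulative 59.5 km)
Bravo→Charlie: 98.0 km  (cumulative 157.5 km)
Charlie→Delta: 56.0 km  (cumulative 213.4 km)
Delta→Echo: 84.7 km  (cumulative 298.1 km)
Echo→Foxtrot: 95.7 km  (cumulative 393.8 km)
Foxtrot→Golf: 72.1 km  (cumulative 465.9 km)
Cumulative distance at Golf ≈ 466 km.

466 km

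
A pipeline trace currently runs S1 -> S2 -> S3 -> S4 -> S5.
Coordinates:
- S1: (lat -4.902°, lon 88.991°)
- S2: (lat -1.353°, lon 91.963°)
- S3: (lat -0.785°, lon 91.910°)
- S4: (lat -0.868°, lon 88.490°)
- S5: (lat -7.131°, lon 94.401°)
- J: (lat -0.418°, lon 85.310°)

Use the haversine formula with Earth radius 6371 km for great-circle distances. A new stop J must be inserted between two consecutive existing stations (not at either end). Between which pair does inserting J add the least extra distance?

between S4 and S5

Added distance for inserting J between each consecutive pair:
S1–S2: 877.3 km
S2–S3: 1418.5 km
S3–S4: 711.7 km
S4–S5: 655.2 km
Smallest added distance is 655.2 km, inserting between S4 and S5.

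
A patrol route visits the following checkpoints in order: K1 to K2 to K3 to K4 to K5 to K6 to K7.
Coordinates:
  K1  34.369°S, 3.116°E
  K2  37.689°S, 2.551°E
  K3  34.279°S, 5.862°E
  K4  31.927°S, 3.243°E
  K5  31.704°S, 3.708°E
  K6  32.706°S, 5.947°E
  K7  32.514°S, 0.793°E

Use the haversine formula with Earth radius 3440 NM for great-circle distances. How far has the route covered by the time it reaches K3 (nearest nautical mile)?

Leg distances:
K1→K2: 201.2 NM  (cumulative 201.2 NM)
K2→K3: 260.3 NM  (cumulative 461.5 NM)
Cumulative distance at K3 ≈ 462 NM.

462 NM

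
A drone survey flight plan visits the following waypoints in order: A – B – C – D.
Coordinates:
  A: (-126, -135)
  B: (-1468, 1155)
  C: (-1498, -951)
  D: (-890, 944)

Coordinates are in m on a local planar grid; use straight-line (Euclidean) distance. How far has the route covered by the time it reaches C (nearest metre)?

3968 m

Leg distances:
A→B: 1861.5 m  (cumulative 1861.5 m)
B→C: 2106.2 m  (cumulative 3967.7 m)
Cumulative distance at C ≈ 3968 m.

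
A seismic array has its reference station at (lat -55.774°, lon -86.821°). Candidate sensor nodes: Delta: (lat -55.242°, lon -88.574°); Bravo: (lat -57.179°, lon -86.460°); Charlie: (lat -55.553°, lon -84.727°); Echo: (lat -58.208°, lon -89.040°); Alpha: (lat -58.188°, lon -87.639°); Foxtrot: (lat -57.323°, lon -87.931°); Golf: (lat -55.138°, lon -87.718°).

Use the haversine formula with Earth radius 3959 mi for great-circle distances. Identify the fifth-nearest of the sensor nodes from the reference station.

Foxtrot

Distances from the reference station ((lat -55.774°, lon -86.821°)):
Golf: 56.3 mi
Delta: 77.8 mi
Charlie: 83.0 mi
Bravo: 98.1 mi
Foxtrot: 115.1 mi
Alpha: 169.6 mi
Echo: 187.8 mi
The fifth-nearest is Foxtrot at 115.1 mi.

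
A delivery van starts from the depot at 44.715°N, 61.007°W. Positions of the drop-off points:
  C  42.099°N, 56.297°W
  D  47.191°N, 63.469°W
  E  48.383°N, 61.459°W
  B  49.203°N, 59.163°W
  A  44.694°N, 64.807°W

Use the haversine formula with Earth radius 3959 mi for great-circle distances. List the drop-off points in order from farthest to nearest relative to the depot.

B, C, E, D, A

Computing each great-circle distance from 44.715°N, 61.007°W:
B 49.203°N, 59.163°W: 322.0 mi
C 42.099°N, 56.297°W: 297.5 mi
E 48.383°N, 61.459°W: 254.4 mi
D 47.191°N, 63.469°W: 208.0 mi
A 44.694°N, 64.807°W: 186.6 mi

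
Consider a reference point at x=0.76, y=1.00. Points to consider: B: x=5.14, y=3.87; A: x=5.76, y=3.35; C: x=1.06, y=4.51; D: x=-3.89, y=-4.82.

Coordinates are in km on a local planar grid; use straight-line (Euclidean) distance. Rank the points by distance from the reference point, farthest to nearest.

Computing each straight-line distance from x=0.76, y=1.00:
D x=-3.89, y=-4.82: 7.4 km
A x=5.76, y=3.35: 5.5 km
B x=5.14, y=3.87: 5.2 km
C x=1.06, y=4.51: 3.5 km

D, A, B, C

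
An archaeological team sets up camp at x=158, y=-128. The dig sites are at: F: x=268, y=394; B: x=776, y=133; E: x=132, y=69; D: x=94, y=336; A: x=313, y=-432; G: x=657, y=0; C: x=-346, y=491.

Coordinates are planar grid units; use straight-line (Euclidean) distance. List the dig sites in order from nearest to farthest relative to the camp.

E, A, D, G, F, B, C

Distances from the camp:
E x=132, y=69: 198.7
A x=313, y=-432: 341.2
D x=94, y=336: 468.4
G x=657, y=0: 515.2
F x=268, y=394: 533.5
B x=776, y=133: 670.9
C x=-346, y=491: 798.2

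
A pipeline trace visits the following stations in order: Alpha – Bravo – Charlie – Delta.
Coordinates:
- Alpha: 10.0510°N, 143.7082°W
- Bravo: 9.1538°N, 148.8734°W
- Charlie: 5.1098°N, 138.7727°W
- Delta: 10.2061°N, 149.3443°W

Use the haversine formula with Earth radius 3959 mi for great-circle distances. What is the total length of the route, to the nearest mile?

Leg distances:
Alpha→Bravo: 357.3 mi  (cumulative 357.3 mi)
Bravo→Charlie: 746.6 mi  (cumulative 1103.9 mi)
Charlie→Delta: 804.8 mi  (cumulative 1908.8 mi)
Total route length ≈ 1909 mi.

1909 mi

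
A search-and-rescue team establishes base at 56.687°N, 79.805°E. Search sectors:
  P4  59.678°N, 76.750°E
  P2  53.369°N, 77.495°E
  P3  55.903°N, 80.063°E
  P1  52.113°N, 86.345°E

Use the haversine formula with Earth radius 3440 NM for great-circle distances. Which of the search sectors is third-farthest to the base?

P4

Distance to each, sorted:
P1: 357.0 NM
P2: 214.5 NM
P4: 203.9 NM
P3: 47.8 NM
The third-farthest is P4 at 203.9 NM.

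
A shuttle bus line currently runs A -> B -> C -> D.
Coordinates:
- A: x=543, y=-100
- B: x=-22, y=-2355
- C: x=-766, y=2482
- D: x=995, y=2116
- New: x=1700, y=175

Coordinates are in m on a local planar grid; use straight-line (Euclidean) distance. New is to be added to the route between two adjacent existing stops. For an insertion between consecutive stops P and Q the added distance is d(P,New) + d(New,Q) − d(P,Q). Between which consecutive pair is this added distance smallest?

between B and C

Added distance for inserting New between each consecutive pair:
A–B: 1925.0 m
B–C: 1543.4 m
C–D: 3643.3 m
Smallest added distance is 1543.4 m, inserting between B and C.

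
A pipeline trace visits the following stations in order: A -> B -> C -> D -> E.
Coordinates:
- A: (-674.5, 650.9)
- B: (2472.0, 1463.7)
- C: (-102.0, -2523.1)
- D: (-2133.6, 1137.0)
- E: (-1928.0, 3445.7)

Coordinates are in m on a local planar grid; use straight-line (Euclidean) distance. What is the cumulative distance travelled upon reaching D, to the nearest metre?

Leg distances:
A→B: 3249.8 m  (cumulative 3249.8 m)
B→C: 4745.5 m  (cumulative 7995.3 m)
C→D: 4186.1 m  (cumulative 12181.5 m)
Cumulative distance at D ≈ 12181 m.

12181 m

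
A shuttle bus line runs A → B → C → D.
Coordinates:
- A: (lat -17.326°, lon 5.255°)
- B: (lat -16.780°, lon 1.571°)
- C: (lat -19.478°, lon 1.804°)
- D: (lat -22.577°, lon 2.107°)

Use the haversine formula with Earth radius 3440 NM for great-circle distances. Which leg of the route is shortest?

B–C

Leg distances:
A→B: 214.0 NM
B→C: 162.5 NM
C→D: 186.8 NM
The shortest leg is B–C at 162.5 NM.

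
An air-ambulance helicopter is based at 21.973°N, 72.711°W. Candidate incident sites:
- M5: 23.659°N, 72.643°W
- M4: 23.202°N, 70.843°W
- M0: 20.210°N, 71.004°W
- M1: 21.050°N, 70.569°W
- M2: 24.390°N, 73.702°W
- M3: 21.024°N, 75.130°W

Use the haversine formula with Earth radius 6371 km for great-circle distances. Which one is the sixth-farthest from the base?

Distances from the base (21.973°N, 72.711°W):
M2: 287.2 km
M3: 271.6 km
M0: 264.2 km
M1: 244.2 km
M4: 235.5 km
M5: 187.6 km
The sixth-farthest is M5 at 187.6 km.

M5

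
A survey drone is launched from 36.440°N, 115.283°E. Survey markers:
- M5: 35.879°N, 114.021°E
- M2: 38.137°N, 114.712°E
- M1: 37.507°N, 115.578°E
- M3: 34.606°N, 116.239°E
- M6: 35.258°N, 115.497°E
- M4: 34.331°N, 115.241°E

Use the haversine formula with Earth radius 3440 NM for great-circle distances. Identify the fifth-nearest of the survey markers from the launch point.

M3

Distance to each, sorted:
M1: 65.6 NM
M5: 69.8 NM
M6: 71.7 NM
M2: 105.5 NM
M3: 119.6 NM
M4: 126.6 NM
The fifth-nearest is M3 at 119.6 NM.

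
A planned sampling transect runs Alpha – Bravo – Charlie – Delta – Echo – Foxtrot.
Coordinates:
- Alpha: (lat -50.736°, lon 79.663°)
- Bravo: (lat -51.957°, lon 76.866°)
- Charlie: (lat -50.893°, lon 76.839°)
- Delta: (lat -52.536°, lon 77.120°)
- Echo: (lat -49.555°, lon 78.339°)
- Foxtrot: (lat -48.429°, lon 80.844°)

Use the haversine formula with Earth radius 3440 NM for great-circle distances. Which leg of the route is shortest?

Bravo–Charlie

Leg distances:
Alpha→Bravo: 128.0 NM
Bravo→Charlie: 63.9 NM
Charlie→Delta: 99.2 NM
Delta→Echo: 184.8 NM
Echo→Foxtrot: 119.6 NM
The shortest leg is Bravo–Charlie at 63.9 NM.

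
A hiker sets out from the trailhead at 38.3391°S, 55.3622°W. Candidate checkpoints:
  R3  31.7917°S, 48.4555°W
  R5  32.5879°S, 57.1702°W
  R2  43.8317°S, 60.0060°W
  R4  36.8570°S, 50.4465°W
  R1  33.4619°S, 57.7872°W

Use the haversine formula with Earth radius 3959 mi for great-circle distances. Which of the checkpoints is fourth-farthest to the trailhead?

Distances from the trailhead (38.3391°S, 55.3622°W):
R3: 597.3 mi
R2: 449.9 mi
R5: 410.2 mi
R1: 363.3 mi
R4: 287.9 mi
The fourth-farthest is R1 at 363.3 mi.

R1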